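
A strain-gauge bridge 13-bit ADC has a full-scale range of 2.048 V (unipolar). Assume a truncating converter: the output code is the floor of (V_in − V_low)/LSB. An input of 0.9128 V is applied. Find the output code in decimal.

code 3651

LSB = 2.048 V / 8192 = 250.00 µV.
(0.9128 − 0) / 0.00025 = 3651.200 LSBs.
⌊·⌋(3651.200) = 3651.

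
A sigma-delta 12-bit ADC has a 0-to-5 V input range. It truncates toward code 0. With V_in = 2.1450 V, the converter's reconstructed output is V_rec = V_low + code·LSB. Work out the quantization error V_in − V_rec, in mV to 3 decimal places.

LSB = 5/2^12 = 1.221 mV.
Scaled input = 1757.1840 LSBs, so code = 1757.
Code 1757 maps back to 0 + 1757×0.0012207 V = 2.1447754 V.
Difference: 0.000224609 V → 0.225 mV.

0.225 mV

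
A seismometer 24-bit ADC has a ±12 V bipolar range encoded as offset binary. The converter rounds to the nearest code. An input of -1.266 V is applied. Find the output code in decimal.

LSB = 24 V / 16777216 = 1.43 µV.
(-1.266 − (−12)) / 1.43051e-06 = 7503609.856 LSBs.
round(7503609.856) = 7503610.

code 7503610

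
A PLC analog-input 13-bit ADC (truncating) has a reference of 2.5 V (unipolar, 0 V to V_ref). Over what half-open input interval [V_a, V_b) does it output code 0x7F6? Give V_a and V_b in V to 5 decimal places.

LSB = 2.5/2^13 = 305.18 µV.
Code 0x7F6 = 2038 decimal.
V_a = V_low + 2038·LSB = 0.621948 V; V_b = V_low + 2039·LSB = 0.622253 V.

[0.62195 V, 0.62225 V)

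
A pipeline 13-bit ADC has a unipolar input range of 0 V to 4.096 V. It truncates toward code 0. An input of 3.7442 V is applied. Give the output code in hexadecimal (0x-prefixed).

With 8192 levels over 4.096 V, one step is 0.500 mV.
(V_in − V_low)/LSB = (3.7442 − 0) / 0.0005 = 7488.400.
⌊·⌋(7488.400) = 7488.
In hexadecimal (0x-prefixed): 0x1D40.

code 0x1D40 (decimal 7488)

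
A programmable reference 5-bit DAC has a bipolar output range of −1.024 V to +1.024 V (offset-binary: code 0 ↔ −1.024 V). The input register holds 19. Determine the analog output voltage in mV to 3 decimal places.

192.000 mV

LSB = 2.048 V / 2^5 = 64.000 mV.
V_out = (−1.024) + 19 × 0.064 V = 0.192 V.
= 192.000 mV.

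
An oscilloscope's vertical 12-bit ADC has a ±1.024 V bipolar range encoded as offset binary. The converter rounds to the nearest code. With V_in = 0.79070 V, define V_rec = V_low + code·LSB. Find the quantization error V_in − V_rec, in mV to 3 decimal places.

Step size: 2.048 V ÷ 2^12 = 0.500 mV.
(0.79070 − (−1.024))/0.0005 = 3629.4000; round gives code 3629.
Code 3629 maps back to (−1.024) + 3629×0.0005 V = 0.7905 V.
Error = 0.79070 − 0.7905 = 0.0002 V = 0.200 mV.

0.200 mV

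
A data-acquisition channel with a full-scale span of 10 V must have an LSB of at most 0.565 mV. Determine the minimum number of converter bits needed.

15 bits

Number of steps required ≥ 10 V / 0.565 mV = 17699.12.
Need 2^N ≥ 17699.12; 2^14 = 16384, 2^15 = 32768.
Minimum N = 15.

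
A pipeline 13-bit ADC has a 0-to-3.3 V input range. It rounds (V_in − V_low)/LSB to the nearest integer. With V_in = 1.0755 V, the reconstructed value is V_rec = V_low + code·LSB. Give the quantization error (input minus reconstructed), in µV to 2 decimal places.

-61.52 µV

LSB = 3.3/2^13 = 402.83 µV.
(1.0755 − 0)/0.000402832 = 2669.8473; round gives code 2670.
V_rec = 0 + 2670·0.000402832 = 1.0755615 V.
Error = 1.0755 − 1.0755615 = -6.15234e-05 V = -61.52 µV.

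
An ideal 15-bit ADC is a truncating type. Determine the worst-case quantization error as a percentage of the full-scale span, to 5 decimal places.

Truncating → worst-case error = 1 LSB = V_FS/2^15, so 100/32768 = 0.00305176 % of full scale.

0.00305 %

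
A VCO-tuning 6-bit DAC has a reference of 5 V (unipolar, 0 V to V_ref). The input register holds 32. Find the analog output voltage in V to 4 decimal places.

2.5000 V

LSB = 5 V / 2^6 = 78.125 mV.
V_out = 0 + 32 × 0.078125 V = 2.5 V.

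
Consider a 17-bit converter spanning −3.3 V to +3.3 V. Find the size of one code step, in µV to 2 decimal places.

Full-scale span = 6.6 V.
LSB = 6.6 / 2^17 = 6.6 / 131072 = 5.0354e-05 V = 50.35 µV.

50.35 µV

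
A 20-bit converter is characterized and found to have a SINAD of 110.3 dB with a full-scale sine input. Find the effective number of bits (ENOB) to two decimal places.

18.03 bits

ENOB = (SINAD − 1.76) / 6.02 = (110.3 − 1.76)/6.02 = 18.030.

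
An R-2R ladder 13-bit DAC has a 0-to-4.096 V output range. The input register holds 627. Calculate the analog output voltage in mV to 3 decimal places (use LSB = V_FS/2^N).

313.500 mV

LSB = 4.096 V / 2^13 = 0.500 mV.
V_out = 0 + 627 × 0.0005 V = 0.3135 V.
= 313.500 mV.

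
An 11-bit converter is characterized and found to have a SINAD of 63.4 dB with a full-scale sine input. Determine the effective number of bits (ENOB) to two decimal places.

ENOB = (SINAD − 1.76) / 6.02 = (63.4 − 1.76)/6.02 = 10.239.

10.24 bits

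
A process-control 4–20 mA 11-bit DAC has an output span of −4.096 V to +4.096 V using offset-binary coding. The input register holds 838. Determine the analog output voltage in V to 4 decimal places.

-0.7440 V

LSB = 8.192 V / 2^11 = 4.000 mV.
V_out = (−4.096) + 838 × 0.004 V = -0.744 V.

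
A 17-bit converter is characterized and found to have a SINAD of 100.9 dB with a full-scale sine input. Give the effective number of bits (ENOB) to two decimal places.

16.47 bits

ENOB = (SINAD − 1.76) / 6.02 = (100.9 − 1.76)/6.02 = 16.468.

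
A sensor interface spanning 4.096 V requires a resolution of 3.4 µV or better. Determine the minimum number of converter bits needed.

Number of steps required ≥ 4.096 V / 3.4 µV = 1204705.88.
Need 2^N ≥ 1204705.88; 2^20 = 1048576, 2^21 = 2097152.
Minimum N = 21.

21 bits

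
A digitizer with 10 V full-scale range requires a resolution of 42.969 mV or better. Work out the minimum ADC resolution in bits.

Number of steps required ≥ 10 V / 42.969 mV = 232.73.
Need 2^N ≥ 232.73; 2^7 = 128, 2^8 = 256.
Minimum N = 8.

8 bits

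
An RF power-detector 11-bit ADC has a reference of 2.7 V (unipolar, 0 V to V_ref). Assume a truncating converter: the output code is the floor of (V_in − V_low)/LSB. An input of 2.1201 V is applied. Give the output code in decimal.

code 1608

With 2048 levels over 2.7 V, one step is 1.318 mV.
(V_in − V_low)/LSB = (2.1201 − 0) / 0.00131836 = 1608.135.
⌊·⌋(1608.135) = 1608.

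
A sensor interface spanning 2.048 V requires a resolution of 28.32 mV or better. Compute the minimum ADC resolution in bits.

Number of steps required ≥ 2.048 V / 28.32 mV = 72.32.
Need 2^N ≥ 72.32; 2^6 = 64, 2^7 = 128.
Minimum N = 7.

7 bits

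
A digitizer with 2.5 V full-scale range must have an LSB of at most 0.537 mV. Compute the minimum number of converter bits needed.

13 bits

Number of steps required ≥ 2.5 V / 0.537 mV = 4655.49.
Need 2^N ≥ 4655.49; 2^12 = 4096, 2^13 = 8192.
Minimum N = 13.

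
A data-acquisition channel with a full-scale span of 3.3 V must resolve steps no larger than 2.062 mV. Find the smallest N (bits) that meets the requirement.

Number of steps required ≥ 3.3 V / 2.062 mV = 1600.39.
Need 2^N ≥ 1600.39; 2^10 = 1024, 2^11 = 2048.
Minimum N = 11.

11 bits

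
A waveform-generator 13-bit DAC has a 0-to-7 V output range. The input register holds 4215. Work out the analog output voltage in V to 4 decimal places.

LSB = 7 V / 2^13 = 0.854 mV.
V_out = 0 + 4215 × 0.000854492 V = 3.60168 V.

3.6017 V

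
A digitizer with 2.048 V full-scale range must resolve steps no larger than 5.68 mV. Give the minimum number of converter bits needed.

Number of steps required ≥ 2.048 V / 5.68 mV = 360.56.
Need 2^N ≥ 360.56; 2^8 = 256, 2^9 = 512.
Minimum N = 9.

9 bits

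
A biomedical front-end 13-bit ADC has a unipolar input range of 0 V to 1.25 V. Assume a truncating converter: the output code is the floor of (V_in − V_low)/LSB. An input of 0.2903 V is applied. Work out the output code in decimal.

Full-scale span = 1.25 V; LSB = 1.25/2^13 = 152.59 µV.
(V_in − V_low)/LSB = (0.2903 − 0) / 0.000152588 = 1902.510.
Floor → code 1902.

code 1902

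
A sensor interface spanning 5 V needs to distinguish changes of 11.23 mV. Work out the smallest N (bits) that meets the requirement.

Number of steps required ≥ 5 V / 11.23 mV = 445.24.
Need 2^N ≥ 445.24; 2^8 = 256, 2^9 = 512.
Minimum N = 9.

9 bits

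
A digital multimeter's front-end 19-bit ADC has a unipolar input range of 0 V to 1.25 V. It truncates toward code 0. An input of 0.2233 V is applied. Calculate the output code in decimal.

With 524288 levels over 1.25 V, one step is 2.38 µV.
(V_in − V_low)/LSB = (0.2233 − 0) / 2.38419e-06 = 93658.808.
⌊·⌋(93658.808) = 93658.

code 93658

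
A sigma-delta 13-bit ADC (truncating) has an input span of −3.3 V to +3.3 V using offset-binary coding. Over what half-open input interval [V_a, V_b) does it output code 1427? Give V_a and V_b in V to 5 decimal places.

LSB = 6.6/2^13 = 0.806 mV.
V_a = V_low + 1427·LSB = -2.15032 V; V_b = V_low + 1428·LSB = -2.14951 V.

[-2.15032 V, -2.14951 V)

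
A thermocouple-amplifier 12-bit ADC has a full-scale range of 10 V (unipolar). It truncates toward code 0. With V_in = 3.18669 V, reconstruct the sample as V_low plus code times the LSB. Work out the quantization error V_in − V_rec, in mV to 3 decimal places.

0.655 mV

LSB = 10/2^12 = 2.441 mV.
(V_in − V_low)/LSB = (3.18669 − 0)/0.00244141 = 1305.2682 → code 1305 (floor).
V_rec = 0 + 1305·0.00244141 = 3.1860352 V.
Error = 3.18669 − 3.1860352 = 0.000654844 V = 0.655 mV.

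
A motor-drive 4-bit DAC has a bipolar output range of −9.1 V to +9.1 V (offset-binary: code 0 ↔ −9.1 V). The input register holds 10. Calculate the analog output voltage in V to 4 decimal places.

2.2750 V

LSB = 18.2 V / 2^4 = 1.1375 V.
V_out = (−9.1) + 10 × 1.1375 V = 2.275 V.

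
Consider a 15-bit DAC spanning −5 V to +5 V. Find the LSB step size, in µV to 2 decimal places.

305.18 µV

Full-scale span = 10 V.
LSB = 10 / 2^15 = 10 / 32768 = 0.000305176 V = 305.18 µV.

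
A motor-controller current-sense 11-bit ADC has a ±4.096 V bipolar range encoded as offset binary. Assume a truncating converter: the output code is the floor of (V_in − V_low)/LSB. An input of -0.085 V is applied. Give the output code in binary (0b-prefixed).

LSB = 8.192 V / 2048 = 4.000 mV.
(V_in − V_low)/LSB = (-0.085 − (−4.096)) / 0.004 = 1002.750.
Floor → code 1002.
In binary (0b-prefixed): 0b1111101010.

code 0b1111101010 (decimal 1002)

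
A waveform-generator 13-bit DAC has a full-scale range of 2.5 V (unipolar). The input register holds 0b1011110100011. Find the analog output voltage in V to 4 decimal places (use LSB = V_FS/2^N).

1.8466 V

LSB = 2.5 V / 2^13 = 305.18 µV.
Code 0b1011110100011 = 6051 decimal.
V_out = 0 + 6051 × 0.000305176 V = 1.84662 V.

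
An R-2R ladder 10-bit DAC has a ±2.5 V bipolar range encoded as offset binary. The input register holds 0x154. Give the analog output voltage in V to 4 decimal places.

LSB = 5 V / 2^10 = 4.883 mV.
Code 0x154 = 340 decimal.
V_out = (−2.5) + 340 × 0.00488281 V = -0.839844 V.

-0.8398 V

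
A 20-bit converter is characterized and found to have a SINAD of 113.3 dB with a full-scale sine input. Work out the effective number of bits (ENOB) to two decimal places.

18.53 bits

ENOB = (SINAD − 1.76) / 6.02 = (113.3 − 1.76)/6.02 = 18.528.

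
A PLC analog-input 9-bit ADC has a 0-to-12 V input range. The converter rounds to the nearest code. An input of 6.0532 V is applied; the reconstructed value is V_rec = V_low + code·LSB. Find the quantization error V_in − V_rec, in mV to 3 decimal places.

LSB = 12/2^9 = 23.438 mV.
Scaled input = 258.2699 LSBs, so code = 258.
Reconstructed: 6.046875 V.
Difference: 0.006325 V → 6.325 mV.

6.325 mV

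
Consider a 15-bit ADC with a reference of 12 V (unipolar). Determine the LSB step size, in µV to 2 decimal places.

Full-scale span = 12 V.
LSB = 12 / 2^15 = 12 / 32768 = 0.000366211 V = 366.21 µV.

366.21 µV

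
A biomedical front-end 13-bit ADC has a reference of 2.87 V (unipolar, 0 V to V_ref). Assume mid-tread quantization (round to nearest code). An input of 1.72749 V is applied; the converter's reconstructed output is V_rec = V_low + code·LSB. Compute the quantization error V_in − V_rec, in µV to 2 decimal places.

-45.40 µV

Step size: 2.87 V ÷ 2^13 = 350.34 µV.
(V_in − V_low)/LSB = (1.72749 − 0)/0.000350342 = 4930.8704 → code 4931 (round).
V_rec = 0 + 4931·0.000350342 = 1.7275354 V.
V_in − V_rec = -4.54004e-05 V = -45.40 µV.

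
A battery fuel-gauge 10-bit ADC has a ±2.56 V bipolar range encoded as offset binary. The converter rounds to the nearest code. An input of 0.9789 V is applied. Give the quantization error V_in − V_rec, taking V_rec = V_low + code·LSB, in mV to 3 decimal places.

-1.100 mV

LSB = 5.12/2^10 = 5.000 mV.
(0.9789 − (−2.56))/0.005 = 707.7800; round gives code 708.
Reconstructed: 0.98 V.
Difference: -0.0011 V → -1.100 mV.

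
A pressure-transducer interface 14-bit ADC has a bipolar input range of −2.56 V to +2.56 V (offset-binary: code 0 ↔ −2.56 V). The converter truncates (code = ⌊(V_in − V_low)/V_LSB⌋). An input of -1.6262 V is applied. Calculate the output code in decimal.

With 16384 levels over 5.12 V, one step is 312.50 µV.
(V_in − V_low)/LSB = (-1.6262 − (−2.56)) / 0.0003125 = 2988.160.
So the output code is 2988.

code 2988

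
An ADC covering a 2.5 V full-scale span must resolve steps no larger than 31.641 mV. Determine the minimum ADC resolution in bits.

Number of steps required ≥ 2.5 V / 31.641 mV = 79.01.
Need 2^N ≥ 79.01; 2^6 = 64, 2^7 = 128.
Minimum N = 7.

7 bits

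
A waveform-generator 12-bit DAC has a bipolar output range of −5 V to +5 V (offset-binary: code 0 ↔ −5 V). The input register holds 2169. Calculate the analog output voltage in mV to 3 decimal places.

LSB = 10 V / 2^12 = 2.441 mV.
V_out = (−5) + 2169 × 0.00244141 V = 0.29541 V.
= 295.410 mV.

295.410 mV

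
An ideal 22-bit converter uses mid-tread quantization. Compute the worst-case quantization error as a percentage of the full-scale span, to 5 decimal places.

0.00001 %

Rounding → worst-case error = ½ LSB = V_FS/2^23, so 100/8388608 = 1.19209e-05 % of full scale.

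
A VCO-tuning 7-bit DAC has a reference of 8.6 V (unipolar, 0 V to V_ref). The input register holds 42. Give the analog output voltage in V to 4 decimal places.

2.8219 V

LSB = 8.6 V / 2^7 = 67.188 mV.
V_out = 0 + 42 × 0.0671875 V = 2.82187 V.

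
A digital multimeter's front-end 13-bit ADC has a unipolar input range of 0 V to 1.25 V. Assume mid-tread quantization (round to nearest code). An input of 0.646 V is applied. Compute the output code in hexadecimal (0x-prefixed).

LSB = 1.25 V / 8192 = 152.59 µV.
(0.646 − 0) / 0.000152588 = 4233.626 LSBs.
So the output code is 4234.
In hexadecimal (0x-prefixed): 0x108A.

code 0x108A (decimal 4234)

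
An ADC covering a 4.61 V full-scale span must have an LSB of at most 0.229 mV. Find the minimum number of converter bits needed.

Number of steps required ≥ 4.61 V / 0.229 mV = 20131.00.
Need 2^N ≥ 20131.00; 2^14 = 16384, 2^15 = 32768.
Minimum N = 15.

15 bits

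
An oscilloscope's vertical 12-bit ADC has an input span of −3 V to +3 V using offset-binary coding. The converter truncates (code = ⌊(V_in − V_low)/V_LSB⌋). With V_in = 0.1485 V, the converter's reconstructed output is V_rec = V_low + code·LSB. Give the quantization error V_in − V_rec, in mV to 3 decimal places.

Step size: 6 V ÷ 2^12 = 1.465 mV.
(V_in − V_low)/LSB = (0.1485 − (−3))/0.00146484 = 2149.3760 → code 2149 (floor).
Reconstructed: 0.14794922 V.
Difference: 0.000550781 V → 0.551 mV.

0.551 mV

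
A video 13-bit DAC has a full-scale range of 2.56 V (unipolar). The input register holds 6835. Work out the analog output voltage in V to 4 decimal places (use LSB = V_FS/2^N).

2.1359 V

LSB = 2.56 V / 2^13 = 312.50 µV.
V_out = 0 + 6835 × 0.0003125 V = 2.13594 V.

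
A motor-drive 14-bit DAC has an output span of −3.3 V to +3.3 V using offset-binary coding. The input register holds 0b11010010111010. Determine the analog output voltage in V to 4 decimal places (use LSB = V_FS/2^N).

LSB = 6.6 V / 2^14 = 402.83 µV.
Code 0b11010010111010 = 13498 decimal.
V_out = (−3.3) + 13498 × 0.000402832 V = 2.13743 V.

2.1374 V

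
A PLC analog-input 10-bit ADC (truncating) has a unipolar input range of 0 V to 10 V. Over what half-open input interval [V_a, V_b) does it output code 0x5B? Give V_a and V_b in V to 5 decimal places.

LSB = 10/2^10 = 9.766 mV.
Code 0x5B = 91 decimal.
V_a = V_low + 91·LSB = 0.888672 V; V_b = V_low + 92·LSB = 0.898438 V.

[0.88867 V, 0.89844 V)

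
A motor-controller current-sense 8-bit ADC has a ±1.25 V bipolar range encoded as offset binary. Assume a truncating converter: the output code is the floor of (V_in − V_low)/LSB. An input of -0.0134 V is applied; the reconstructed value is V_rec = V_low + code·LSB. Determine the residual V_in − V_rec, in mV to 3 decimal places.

Step size: 2.5 V ÷ 2^8 = 9.766 mV.
(-0.0134 − (−1.25))/0.00976562 = 126.6278; ⌊·⌋ gives code 126.
Reconstructed: -0.01953125 V.
Difference: 0.00613125 V → 6.131 mV.

6.131 mV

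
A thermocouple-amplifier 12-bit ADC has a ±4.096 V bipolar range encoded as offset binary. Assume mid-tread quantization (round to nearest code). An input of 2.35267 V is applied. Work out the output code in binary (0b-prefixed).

code 0b110010011000 (decimal 3224)

LSB = 8.192 V / 4096 = 2.000 mV.
(2.35267 − (−4.096)) / 0.002 = 3224.335 LSBs.
round(3224.335) = 3224.
In binary (0b-prefixed): 0b110010011000.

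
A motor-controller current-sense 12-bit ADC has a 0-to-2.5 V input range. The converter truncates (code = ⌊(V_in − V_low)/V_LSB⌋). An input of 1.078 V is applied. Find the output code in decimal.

code 1766

With 4096 levels over 2.5 V, one step is 0.610 mV.
(V_in − V_low)/LSB = (1.078 − 0) / 0.000610352 = 1766.195.
So the output code is 1766.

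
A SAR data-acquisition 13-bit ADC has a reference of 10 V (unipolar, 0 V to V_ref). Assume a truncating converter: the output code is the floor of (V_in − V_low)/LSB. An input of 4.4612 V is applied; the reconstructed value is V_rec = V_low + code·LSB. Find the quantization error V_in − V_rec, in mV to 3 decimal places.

0.751 mV

LSB = 10/2^13 = 1.221 mV.
(4.4612 − 0)/0.0012207 = 3654.6150; ⌊·⌋ gives code 3654.
V_rec = 0 + 3654·0.0012207 = 4.4604492 V.
Difference: 0.000750781 V → 0.751 mV.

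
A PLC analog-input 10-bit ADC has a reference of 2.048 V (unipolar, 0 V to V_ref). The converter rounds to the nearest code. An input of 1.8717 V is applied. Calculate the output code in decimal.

With 1024 levels over 2.048 V, one step is 2.000 mV.
(1.8717 − 0) / 0.002 = 935.850 LSBs.
round(935.850) = 936.

code 936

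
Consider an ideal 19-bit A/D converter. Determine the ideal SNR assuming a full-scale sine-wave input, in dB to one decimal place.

SNR ≈ 6.02·N + 1.76 dB = 6.02·19 + 1.76 = 116.14 dB.

116.1 dB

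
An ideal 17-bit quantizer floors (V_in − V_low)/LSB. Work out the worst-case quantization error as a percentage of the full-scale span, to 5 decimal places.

0.00076 %

Truncating → worst-case error = 1 LSB = V_FS/2^17, so 100/131072 = 0.000762939 % of full scale.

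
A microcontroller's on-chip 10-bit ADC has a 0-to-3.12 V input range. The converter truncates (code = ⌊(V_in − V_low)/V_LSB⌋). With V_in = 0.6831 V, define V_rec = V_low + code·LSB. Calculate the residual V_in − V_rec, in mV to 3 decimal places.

0.600 mV

Step size: 3.12 V ÷ 2^10 = 3.047 mV.
(V_in − V_low)/LSB = (0.6831 − 0)/0.00304688 = 224.1969 → code 224 (floor).
Reconstructed: 0.6825 V.
Error = 0.6831 − 0.6825 = 0.0006 V = 0.600 mV.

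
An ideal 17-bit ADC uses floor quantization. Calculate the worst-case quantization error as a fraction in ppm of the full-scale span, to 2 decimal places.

7.63 ppm

Truncating → worst-case error = 1 LSB = V_FS/2^17, so 1e+06/131072 = 7.62939 ppm of full scale.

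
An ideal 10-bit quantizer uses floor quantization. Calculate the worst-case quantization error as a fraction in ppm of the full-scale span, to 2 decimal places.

Truncating → worst-case error = 1 LSB = V_FS/2^10, so 1e+06/1024 = 976.562 ppm of full scale.

976.56 ppm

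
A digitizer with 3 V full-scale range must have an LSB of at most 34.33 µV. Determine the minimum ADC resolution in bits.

17 bits

Number of steps required ≥ 3 V / 34.33 µV = 87387.12.
Need 2^N ≥ 87387.12; 2^16 = 65536, 2^17 = 131072.
Minimum N = 17.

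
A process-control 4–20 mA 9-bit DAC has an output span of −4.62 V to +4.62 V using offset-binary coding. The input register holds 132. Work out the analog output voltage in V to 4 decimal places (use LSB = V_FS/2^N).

LSB = 9.24 V / 2^9 = 18.047 mV.
V_out = (−4.62) + 132 × 0.0180469 V = -2.23781 V.

-2.2378 V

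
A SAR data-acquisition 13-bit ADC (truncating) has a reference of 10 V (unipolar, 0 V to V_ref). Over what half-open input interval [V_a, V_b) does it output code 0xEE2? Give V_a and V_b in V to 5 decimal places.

[4.65088 V, 4.65210 V)

LSB = 10/2^13 = 1.221 mV.
Code 0xEE2 = 3810 decimal.
V_a = V_low + 3810·LSB = 4.65088 V; V_b = V_low + 3811·LSB = 4.6521 V.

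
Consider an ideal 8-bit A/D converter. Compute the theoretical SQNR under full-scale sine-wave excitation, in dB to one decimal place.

SNR ≈ 6.02·N + 1.76 dB = 6.02·8 + 1.76 = 49.92 dB.

49.9 dB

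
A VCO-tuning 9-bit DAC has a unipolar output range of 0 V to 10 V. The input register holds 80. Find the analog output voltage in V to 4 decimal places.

1.5625 V

LSB = 10 V / 2^9 = 19.531 mV.
V_out = 0 + 80 × 0.0195312 V = 1.5625 V.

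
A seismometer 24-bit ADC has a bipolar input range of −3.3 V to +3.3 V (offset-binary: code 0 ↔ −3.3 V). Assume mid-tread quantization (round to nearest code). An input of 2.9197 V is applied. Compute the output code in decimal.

code 15810492

With 16777216 levels over 6.6 V, one step is 0.39 µV.
Input sits at 15810492.478 steps above V_low.
round(15810492.478) = 15810492.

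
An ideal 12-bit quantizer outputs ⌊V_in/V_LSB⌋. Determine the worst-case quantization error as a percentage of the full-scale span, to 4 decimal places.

0.0244 %

Truncating → worst-case error = 1 LSB = V_FS/2^12, so 100/4096 = 0.0244141 % of full scale.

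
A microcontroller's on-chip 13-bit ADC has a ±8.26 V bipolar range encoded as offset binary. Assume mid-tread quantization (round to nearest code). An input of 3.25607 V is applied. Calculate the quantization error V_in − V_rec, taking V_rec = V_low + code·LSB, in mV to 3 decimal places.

-0.742 mV

LSB = 16.52/2^13 = 2.017 mV.
(3.25607 − (−8.26))/0.0020166 = 5710.6323; round gives code 5711.
V_rec = (−8.26) + 5711·0.0020166 = 3.2568115 V.
V_in − V_rec = -0.000741523 V = -0.742 mV.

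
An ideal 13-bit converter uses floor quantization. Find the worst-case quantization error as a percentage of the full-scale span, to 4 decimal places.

0.0122 %

Truncating → worst-case error = 1 LSB = V_FS/2^13, so 100/8192 = 0.012207 % of full scale.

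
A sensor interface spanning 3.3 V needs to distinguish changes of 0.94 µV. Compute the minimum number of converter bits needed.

Number of steps required ≥ 3.3 V / 0.94 µV = 3510638.30.
Need 2^N ≥ 3510638.30; 2^21 = 2097152, 2^22 = 4194304.
Minimum N = 22.

22 bits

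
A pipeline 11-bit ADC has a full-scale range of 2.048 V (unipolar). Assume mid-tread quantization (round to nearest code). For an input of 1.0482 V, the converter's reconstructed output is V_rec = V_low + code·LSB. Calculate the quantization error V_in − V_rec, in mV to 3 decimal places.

0.200 mV

Step size: 2.048 V ÷ 2^11 = 1.000 mV.
(V_in − V_low)/LSB = (1.0482 − 0)/0.001 = 1048.2000 → code 1048 (round).
Reconstructed: 1.048 V.
V_in − V_rec = 0.0002 V = 0.200 mV.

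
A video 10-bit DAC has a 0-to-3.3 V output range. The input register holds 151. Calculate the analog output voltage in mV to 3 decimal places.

486.621 mV

LSB = 3.3 V / 2^10 = 3.223 mV.
V_out = 0 + 151 × 0.00322266 V = 0.486621 V.
= 486.621 mV.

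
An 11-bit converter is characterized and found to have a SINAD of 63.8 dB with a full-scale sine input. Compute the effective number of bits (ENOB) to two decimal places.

ENOB = (SINAD − 1.76) / 6.02 = (63.8 − 1.76)/6.02 = 10.306.

10.31 bits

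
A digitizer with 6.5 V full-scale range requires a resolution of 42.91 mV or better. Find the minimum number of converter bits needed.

8 bits

Number of steps required ≥ 6.5 V / 42.91 mV = 151.48.
Need 2^N ≥ 151.48; 2^7 = 128, 2^8 = 256.
Minimum N = 8.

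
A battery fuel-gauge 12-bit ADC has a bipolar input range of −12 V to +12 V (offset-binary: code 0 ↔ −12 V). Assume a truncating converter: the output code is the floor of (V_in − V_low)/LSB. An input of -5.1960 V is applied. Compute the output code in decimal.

LSB = 24 V / 4096 = 5.859 mV.
(V_in − V_low)/LSB = (-5.1960 − (−12)) / 0.00585938 = 1161.216.
So the output code is 1161.

code 1161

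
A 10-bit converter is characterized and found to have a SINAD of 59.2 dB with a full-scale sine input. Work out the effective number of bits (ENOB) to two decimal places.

ENOB = (SINAD − 1.76) / 6.02 = (59.2 − 1.76)/6.02 = 9.542.

9.54 bits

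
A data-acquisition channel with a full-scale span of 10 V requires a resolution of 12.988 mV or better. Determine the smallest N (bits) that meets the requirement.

10 bits

Number of steps required ≥ 10 V / 12.988 mV = 769.94.
Need 2^N ≥ 769.94; 2^9 = 512, 2^10 = 1024.
Minimum N = 10.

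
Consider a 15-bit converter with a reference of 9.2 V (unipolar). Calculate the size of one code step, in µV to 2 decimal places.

Full-scale span = 9.2 V.
LSB = 9.2 / 2^15 = 9.2 / 32768 = 0.000280762 V = 280.76 µV.

280.76 µV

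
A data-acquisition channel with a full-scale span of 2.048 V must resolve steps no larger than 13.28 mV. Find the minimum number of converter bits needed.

8 bits

Number of steps required ≥ 2.048 V / 13.28 mV = 154.22.
Need 2^N ≥ 154.22; 2^7 = 128, 2^8 = 256.
Minimum N = 8.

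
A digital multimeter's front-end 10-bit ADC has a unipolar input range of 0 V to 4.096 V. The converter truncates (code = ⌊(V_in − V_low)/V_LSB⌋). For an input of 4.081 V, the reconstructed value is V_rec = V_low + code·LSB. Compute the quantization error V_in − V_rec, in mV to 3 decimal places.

1.000 mV

One LSB is 4.096 V / 1024 = 4.000 mV.
(4.081 − 0)/0.004 = 1020.2500; ⌊·⌋ gives code 1020.
Code 1020 maps back to 0 + 1020×0.004 V = 4.08 V.
Error = 4.081 − 4.08 = 0.001 V = 1.000 mV.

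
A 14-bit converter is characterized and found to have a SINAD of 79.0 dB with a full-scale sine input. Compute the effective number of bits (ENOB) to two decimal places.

12.83 bits

ENOB = (SINAD − 1.76) / 6.02 = (79.0 − 1.76)/6.02 = 12.831.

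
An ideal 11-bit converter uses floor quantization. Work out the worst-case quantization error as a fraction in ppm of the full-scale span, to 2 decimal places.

Truncating → worst-case error = 1 LSB = V_FS/2^11, so 1e+06/2048 = 488.281 ppm of full scale.

488.28 ppm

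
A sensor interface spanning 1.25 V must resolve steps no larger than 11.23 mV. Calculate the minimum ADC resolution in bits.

7 bits

Number of steps required ≥ 1.25 V / 11.23 mV = 111.31.
Need 2^N ≥ 111.31; 2^6 = 64, 2^7 = 128.
Minimum N = 7.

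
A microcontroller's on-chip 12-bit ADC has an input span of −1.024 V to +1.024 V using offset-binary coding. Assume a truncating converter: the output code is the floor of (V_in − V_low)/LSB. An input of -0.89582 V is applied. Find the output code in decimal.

With 4096 levels over 2.048 V, one step is 0.500 mV.
Input sits at 256.360 steps above V_low.
So the output code is 256.

code 256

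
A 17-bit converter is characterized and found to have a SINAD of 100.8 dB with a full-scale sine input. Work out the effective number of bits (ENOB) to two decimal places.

ENOB = (SINAD − 1.76) / 6.02 = (100.8 − 1.76)/6.02 = 16.452.

16.45 bits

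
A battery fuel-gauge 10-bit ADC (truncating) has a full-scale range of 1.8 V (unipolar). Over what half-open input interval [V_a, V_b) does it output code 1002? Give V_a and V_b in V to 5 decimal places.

LSB = 1.8/2^10 = 1.758 mV.
V_a = V_low + 1002·LSB = 1.76133 V; V_b = V_low + 1003·LSB = 1.76309 V.

[1.76133 V, 1.76309 V)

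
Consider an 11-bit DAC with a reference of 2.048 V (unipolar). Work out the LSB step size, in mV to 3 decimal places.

1.000 mV

Full-scale span = 2.048 V.
LSB = 2.048 / 2^11 = 2.048 / 2048 = 0.001 V = 1.000 mV.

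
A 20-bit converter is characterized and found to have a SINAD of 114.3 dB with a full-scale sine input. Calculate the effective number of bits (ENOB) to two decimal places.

18.69 bits

ENOB = (SINAD − 1.76) / 6.02 = (114.3 − 1.76)/6.02 = 18.694.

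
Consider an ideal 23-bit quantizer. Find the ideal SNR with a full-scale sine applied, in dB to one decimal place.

SNR ≈ 6.02·N + 1.76 dB = 6.02·23 + 1.76 = 140.22 dB.

140.2 dB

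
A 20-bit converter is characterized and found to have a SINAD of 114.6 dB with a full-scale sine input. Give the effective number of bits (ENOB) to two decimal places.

ENOB = (SINAD − 1.76) / 6.02 = (114.6 − 1.76)/6.02 = 18.744.

18.74 bits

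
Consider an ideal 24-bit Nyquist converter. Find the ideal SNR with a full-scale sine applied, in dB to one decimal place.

SNR ≈ 6.02·N + 1.76 dB = 6.02·24 + 1.76 = 146.24 dB.

146.2 dB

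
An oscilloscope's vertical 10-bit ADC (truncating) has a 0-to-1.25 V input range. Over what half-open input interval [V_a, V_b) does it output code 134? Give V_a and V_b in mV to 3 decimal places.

LSB = 1.25/2^10 = 1.221 mV.
V_a = V_low + 134·LSB = 0.163574 V; V_b = V_low + 135·LSB = 0.164795 V.

[163.574 mV, 164.795 mV)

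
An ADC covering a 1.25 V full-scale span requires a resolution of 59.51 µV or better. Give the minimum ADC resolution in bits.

15 bits

Number of steps required ≥ 1.25 V / 59.51 µV = 21004.87.
Need 2^N ≥ 21004.87; 2^14 = 16384, 2^15 = 32768.
Minimum N = 15.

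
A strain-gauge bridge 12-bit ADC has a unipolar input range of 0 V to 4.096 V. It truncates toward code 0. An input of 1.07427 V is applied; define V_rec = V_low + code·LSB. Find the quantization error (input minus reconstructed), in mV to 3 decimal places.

One LSB is 4.096 V / 4096 = 1.000 mV.
Scaled input = 1074.2700 LSBs, so code = 1074.
V_rec = 0 + 1074·0.001 = 1.074 V.
V_in − V_rec = 0.00027 V = 0.270 mV.

0.270 mV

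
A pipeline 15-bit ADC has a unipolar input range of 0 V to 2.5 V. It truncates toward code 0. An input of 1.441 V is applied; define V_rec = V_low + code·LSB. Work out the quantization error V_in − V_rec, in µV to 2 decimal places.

One LSB is 2.5 V / 32768 = 76.29 µV.
(V_in − V_low)/LSB = (1.441 − 0)/7.62939e-05 = 18887.4752 → code 18887 (floor).
Code 18887 maps back to 0 + 18887×7.62939e-05 V = 1.4409637 V.
Error = 1.441 − 1.4409637 = 3.62549e-05 V = 36.25 µV.

36.25 µV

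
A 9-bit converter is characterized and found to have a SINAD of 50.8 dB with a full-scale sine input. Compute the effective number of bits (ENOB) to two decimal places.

8.15 bits

ENOB = (SINAD − 1.76) / 6.02 = (50.8 − 1.76)/6.02 = 8.146.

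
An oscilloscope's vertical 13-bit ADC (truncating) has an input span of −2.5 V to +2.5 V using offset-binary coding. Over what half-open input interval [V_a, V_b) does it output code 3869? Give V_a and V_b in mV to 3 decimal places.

[-138.550 mV, -137.939 mV)

LSB = 5/2^13 = 0.610 mV.
V_a = V_low + 3869·LSB = -0.13855 V; V_b = V_low + 3870·LSB = -0.137939 V.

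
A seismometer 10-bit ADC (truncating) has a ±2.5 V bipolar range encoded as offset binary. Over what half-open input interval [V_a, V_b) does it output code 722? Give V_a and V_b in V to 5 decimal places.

LSB = 5/2^10 = 4.883 mV.
V_a = V_low + 722·LSB = 1.02539 V; V_b = V_low + 723·LSB = 1.03027 V.

[1.02539 V, 1.03027 V)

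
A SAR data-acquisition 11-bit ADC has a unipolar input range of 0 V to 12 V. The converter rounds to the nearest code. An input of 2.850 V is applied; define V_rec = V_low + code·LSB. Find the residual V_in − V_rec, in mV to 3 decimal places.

LSB = 12/2^11 = 5.859 mV.
Scaled input = 486.4000 LSBs, so code = 486.
Code 486 maps back to 0 + 486×0.00585938 V = 2.8476562 V.
V_in − V_rec = 0.00234375 V = 2.344 mV.

2.344 mV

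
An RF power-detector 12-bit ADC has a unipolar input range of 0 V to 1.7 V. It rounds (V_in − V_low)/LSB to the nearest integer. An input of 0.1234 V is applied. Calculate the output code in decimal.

With 4096 levels over 1.7 V, one step is 415.04 µV.
(0.1234 − 0) / 0.000415039 = 297.321 LSBs.
round(297.321) = 297.

code 297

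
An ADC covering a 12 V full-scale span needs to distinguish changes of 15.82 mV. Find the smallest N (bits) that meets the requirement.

10 bits

Number of steps required ≥ 12 V / 15.82 mV = 758.53.
Need 2^N ≥ 758.53; 2^9 = 512, 2^10 = 1024.
Minimum N = 10.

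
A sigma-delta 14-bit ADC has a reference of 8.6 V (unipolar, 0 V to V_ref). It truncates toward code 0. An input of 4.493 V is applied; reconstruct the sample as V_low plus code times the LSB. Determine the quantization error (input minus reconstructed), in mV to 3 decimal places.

0.361 mV

LSB = 8.6/2^14 = 0.525 mV.
(4.493 − 0)/0.000524902 = 8559.6874; ⌊·⌋ gives code 8559.
V_rec = 0 + 8559·0.000524902 = 4.4926392 V.
V_in − V_rec = 0.00036084 V = 0.361 mV.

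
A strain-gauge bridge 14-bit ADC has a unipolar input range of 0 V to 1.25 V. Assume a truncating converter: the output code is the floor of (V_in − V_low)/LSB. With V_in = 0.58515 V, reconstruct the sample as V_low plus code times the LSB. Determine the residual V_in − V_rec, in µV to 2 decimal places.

51.73 µV

One LSB is 1.25 V / 16384 = 76.29 µV.
(V_in − V_low)/LSB = (0.58515 − 0)/7.62939e-05 = 7669.6781 → code 7669 (floor).
Code 7669 maps back to 0 + 7669×7.62939e-05 V = 0.58509827 V.
Difference: 5.17334e-05 V → 51.73 µV.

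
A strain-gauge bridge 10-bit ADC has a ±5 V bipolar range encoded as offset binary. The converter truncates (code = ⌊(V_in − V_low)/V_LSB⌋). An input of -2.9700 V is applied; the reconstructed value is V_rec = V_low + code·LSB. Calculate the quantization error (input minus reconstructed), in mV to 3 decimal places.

One LSB is 10 V / 1024 = 9.766 mV.
(-2.9700 − (−5))/0.00976562 = 207.8720; ⌊·⌋ gives code 207.
Reconstructed: -2.9785156 V.
V_in − V_rec = 0.00851563 V = 8.516 mV.

8.516 mV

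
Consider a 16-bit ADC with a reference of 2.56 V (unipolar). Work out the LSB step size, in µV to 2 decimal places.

39.06 µV

Full-scale span = 2.56 V.
LSB = 2.56 / 2^16 = 2.56 / 65536 = 3.90625e-05 V = 39.06 µV.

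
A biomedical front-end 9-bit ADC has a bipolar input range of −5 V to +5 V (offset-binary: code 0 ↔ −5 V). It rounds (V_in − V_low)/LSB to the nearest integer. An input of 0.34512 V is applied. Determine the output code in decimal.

code 274

With 512 levels over 10 V, one step is 19.531 mV.
Input sits at 273.670 steps above V_low.
So the output code is 274.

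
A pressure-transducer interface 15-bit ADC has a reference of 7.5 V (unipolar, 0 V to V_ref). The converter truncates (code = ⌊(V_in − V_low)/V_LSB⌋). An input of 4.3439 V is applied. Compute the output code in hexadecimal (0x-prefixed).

LSB = 7.5 V / 32768 = 228.88 µV.
Input sits at 18978.789 steps above V_low.
Floor → code 18978.
In hexadecimal (0x-prefixed): 0x4A22.

code 0x4A22 (decimal 18978)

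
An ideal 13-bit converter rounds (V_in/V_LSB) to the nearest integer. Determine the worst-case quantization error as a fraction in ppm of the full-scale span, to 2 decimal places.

Rounding → worst-case error = ½ LSB = V_FS/2^14, so 1e+06/16384 = 61.0352 ppm of full scale.

61.04 ppm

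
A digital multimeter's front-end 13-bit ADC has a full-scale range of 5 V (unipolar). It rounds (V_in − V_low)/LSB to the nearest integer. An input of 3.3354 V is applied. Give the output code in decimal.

Full-scale span = 5 V; LSB = 5/2^13 = 0.610 mV.
(3.3354 − 0) / 0.000610352 = 5464.719 LSBs.
round(5464.719) = 5465.

code 5465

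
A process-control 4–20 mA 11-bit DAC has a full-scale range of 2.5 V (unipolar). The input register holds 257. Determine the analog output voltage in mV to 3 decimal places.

LSB = 2.5 V / 2^11 = 1.221 mV.
V_out = 0 + 257 × 0.0012207 V = 0.313721 V.
= 313.721 mV.

313.721 mV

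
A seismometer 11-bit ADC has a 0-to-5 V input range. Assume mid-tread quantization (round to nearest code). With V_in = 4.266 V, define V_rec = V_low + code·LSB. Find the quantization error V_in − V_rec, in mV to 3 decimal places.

0.863 mV

Step size: 5 V ÷ 2^11 = 2.441 mV.
(4.266 − 0)/0.00244141 = 1747.3536; round gives code 1747.
Code 1747 maps back to 0 + 1747×0.00244141 V = 4.2651367 V.
V_in − V_rec = 0.000863281 V = 0.863 mV.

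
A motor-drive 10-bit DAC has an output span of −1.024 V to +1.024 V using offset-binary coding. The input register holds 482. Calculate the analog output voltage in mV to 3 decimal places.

-60.000 mV

LSB = 2.048 V / 2^10 = 2.000 mV.
V_out = (−1.024) + 482 × 0.002 V = -0.06 V.
= -60.000 mV.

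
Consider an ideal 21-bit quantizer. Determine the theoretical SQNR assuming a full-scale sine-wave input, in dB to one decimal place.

SNR ≈ 6.02·N + 1.76 dB = 6.02·21 + 1.76 = 128.18 dB.

128.2 dB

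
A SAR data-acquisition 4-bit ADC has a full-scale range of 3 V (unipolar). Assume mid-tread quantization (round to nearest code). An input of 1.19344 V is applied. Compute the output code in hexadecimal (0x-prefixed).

LSB = 3 V / 16 = 187.500 mV.
(V_in − V_low)/LSB = (1.19344 − 0) / 0.1875 = 6.365.
Round → code 6.
In hexadecimal (0x-prefixed): 0x6.

code 0x6 (decimal 6)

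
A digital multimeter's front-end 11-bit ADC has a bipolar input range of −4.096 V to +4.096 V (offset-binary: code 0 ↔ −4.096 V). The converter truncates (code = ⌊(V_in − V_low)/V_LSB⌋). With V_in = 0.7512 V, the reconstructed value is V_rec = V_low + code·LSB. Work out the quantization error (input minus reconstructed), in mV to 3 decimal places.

LSB = 8.192/2^11 = 4.000 mV.
(V_in − V_low)/LSB = (0.7512 − (−4.096))/0.004 = 1211.8000 → code 1211 (floor).
Reconstructed: 0.748 V.
Error = 0.7512 − 0.748 = 0.0032 V = 3.200 mV.

3.200 mV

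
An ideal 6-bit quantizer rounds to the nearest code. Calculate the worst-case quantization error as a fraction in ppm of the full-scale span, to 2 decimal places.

7812.50 ppm

Rounding → worst-case error = ½ LSB = V_FS/2^7, so 1e+06/128 = 7812.5 ppm of full scale.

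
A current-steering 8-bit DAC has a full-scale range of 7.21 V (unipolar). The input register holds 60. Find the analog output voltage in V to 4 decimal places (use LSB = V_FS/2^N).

1.6898 V

LSB = 7.21 V / 2^8 = 28.164 mV.
V_out = 0 + 60 × 0.0281641 V = 1.68984 V.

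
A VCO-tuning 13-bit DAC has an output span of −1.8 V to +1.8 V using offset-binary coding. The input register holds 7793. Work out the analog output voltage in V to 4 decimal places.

LSB = 3.6 V / 2^13 = 439.45 µV.
V_out = (−1.8) + 7793 × 0.000439453 V = 1.62466 V.

1.6247 V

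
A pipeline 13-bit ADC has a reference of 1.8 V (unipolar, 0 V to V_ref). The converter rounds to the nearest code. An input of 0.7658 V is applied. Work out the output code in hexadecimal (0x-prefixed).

code 0xD9D (decimal 3485)

Full-scale span = 1.8 V; LSB = 1.8/2^13 = 219.73 µV.
(V_in − V_low)/LSB = (0.7658 − 0) / 0.000219727 = 3485.241.
Round → code 3485.
In hexadecimal (0x-prefixed): 0xD9D.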